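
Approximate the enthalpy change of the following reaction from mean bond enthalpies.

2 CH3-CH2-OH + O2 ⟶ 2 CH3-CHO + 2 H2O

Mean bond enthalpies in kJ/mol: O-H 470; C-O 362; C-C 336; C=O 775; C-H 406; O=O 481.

Bonds broken (reactants):
  C-C: 2 × 336 = 672
  C-H: 10 × 406 = 4060
  C-O: 2 × 362 = 724
  O-H: 2 × 470 = 940
  O=O: 1 × 481 = 481
  Σ(broken) = 6877 kJ
Bonds formed (products):
  C-C: 2 × 336 = 672
  C-H: 8 × 406 = 3248
  C=O: 2 × 775 = 1550
  O-H: 4 × 470 = 1880
  Σ(formed) = 7350 kJ
ΔH = Σ(broken) − Σ(formed) = 6877 − 7350 = −473 kJ

ΔH ≈ −473 kJ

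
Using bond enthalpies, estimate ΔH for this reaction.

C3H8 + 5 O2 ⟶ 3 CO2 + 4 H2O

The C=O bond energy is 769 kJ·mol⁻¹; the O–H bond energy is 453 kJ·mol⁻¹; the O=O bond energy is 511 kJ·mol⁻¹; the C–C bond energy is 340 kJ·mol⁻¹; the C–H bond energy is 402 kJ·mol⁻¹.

Bonds broken (reactants):
  C–C: 2 × 340 = 680
  C–H: 8 × 402 = 3216
  O=O: 5 × 511 = 2555
  Σ(broken) = 6451 kJ
Bonds formed (products):
  C=O: 6 × 769 = 4614
  O–H: 8 × 453 = 3624
  Σ(formed) = 8238 kJ
ΔH = Σ(broken) − Σ(formed) = 6451 − 8238 = −1787 kJ

ΔH ≈ −1787 kJ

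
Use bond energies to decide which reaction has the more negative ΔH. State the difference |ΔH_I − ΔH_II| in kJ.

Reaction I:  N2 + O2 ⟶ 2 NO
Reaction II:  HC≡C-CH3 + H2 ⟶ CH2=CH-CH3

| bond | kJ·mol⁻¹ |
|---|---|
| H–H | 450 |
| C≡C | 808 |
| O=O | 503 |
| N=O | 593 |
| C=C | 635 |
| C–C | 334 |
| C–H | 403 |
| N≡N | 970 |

Reaction I:
  Bonds broken (reactants):
    N≡N: 1 × 970 = 970
    O=O: 1 × 503 = 503
    Σ(broken) = 1473 kJ
  Bonds formed (products):
    N=O: 2 × 593 = 1186
    Σ(formed) = 1186 kJ
  ΔH_I = 1473 − 1186 = +287 kJ
Reaction II:
  Bonds broken (reactants):
    C≡C: 1 × 808 = 808
    C–C: 1 × 334 = 334
    C–H: 4 × 403 = 1612
    H–H: 1 × 450 = 450
    Σ(broken) = 3204 kJ
  Bonds formed (products):
    C–C: 1 × 334 = 334
    C–H: 6 × 403 = 2418
    C=C: 1 × 635 = 635
    Σ(formed) = 3387 kJ
  ΔH_II = 3204 − 3387 = −183 kJ
ΔH_I − ΔH_II = +470 kJ, so reaction II has the more negative ΔH; |ΔH_I − ΔH_II| = 470 kJ.

Reaction II, by 470 kJ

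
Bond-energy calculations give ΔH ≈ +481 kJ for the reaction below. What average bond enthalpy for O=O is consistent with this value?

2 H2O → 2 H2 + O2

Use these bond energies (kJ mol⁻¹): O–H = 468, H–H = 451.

Let D be the O=O bond energy.
Σ(broken) = 4×468 = 1872
Σ(formed) = 2×451 + 1×D = 902 + D
ΔH = Σ(broken) − Σ(formed) = (1872) − (902 + D) = +970 − D
Setting this equal to +481 kJ gives D = 489 kJ/mol.

D(O=O) ≈ 489 kJ/mol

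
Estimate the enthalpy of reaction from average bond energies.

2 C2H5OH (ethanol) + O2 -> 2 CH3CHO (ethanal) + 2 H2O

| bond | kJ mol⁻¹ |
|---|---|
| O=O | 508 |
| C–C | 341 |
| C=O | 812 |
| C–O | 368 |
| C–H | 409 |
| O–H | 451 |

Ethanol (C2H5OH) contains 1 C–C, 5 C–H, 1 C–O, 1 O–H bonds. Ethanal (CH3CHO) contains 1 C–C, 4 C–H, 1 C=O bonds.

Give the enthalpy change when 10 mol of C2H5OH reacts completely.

Bonds broken (reactants):
  C–C: 2 × 341 = 682
  C–H: 10 × 409 = 4090
  C–O: 2 × 368 = 736
  O–H: 2 × 451 = 902
  O=O: 1 × 508 = 508
  Σ(broken) = 6918 kJ
Bonds formed (products):
  C–C: 2 × 341 = 682
  C–H: 8 × 409 = 3272
  C=O: 2 × 812 = 1624
  O–H: 4 × 451 = 1804
  Σ(formed) = 7382 kJ
ΔH = Σ(broken) − Σ(formed) = 6918 − 7382 = −464 kJ
For 5× the reaction as written: 5 × (−464) = −2320 kJ

ΔH = −2320 kJ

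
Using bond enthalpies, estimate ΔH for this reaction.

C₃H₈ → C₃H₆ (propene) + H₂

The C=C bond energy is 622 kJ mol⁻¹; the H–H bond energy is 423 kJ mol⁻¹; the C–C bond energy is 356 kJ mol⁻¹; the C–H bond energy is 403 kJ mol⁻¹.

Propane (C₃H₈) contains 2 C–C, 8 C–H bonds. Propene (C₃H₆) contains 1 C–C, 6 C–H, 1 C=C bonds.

Bonds broken (reactants):
  C–C: 2 × 356 = 712
  C–H: 8 × 403 = 3224
  Σ(broken) = 3936 kJ
Bonds formed (products):
  C–C: 1 × 356 = 356
  C–H: 6 × 403 = 2418
  C=C: 1 × 622 = 622
  H–H: 1 × 423 = 423
  Σ(formed) = 3819 kJ
ΔH = Σ(broken) − Σ(formed) = 3936 − 3819 = +117 kJ

ΔH ≈ +117 kJ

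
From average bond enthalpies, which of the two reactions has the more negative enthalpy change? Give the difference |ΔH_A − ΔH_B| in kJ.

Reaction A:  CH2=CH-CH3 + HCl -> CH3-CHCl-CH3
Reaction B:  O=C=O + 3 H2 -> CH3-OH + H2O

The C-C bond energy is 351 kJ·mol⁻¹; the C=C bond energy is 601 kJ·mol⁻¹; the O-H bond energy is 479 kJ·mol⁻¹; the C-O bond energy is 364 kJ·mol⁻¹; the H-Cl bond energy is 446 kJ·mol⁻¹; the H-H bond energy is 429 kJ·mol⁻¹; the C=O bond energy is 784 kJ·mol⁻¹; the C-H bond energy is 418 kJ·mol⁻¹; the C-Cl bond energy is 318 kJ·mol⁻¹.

Reaction B, by 160 kJ

Reaction A:
  Bonds broken (reactants):
    C-C: 1 × 351 = 351
    C-H: 6 × 418 = 2508
    C=C: 1 × 601 = 601
    H-Cl: 1 × 446 = 446
    Σ(broken) = 3906 kJ
  Bonds formed (products):
    C-C: 2 × 351 = 702
    C-Cl: 1 × 318 = 318
    C-H: 7 × 418 = 2926
    Σ(formed) = 3946 kJ
  ΔH_A = 3906 − 3946 = −40 kJ
Reaction B:
  Bonds broken (reactants):
    C=O: 2 × 784 = 1568
    H-H: 3 × 429 = 1287
    Σ(broken) = 2855 kJ
  Bonds formed (products):
    C-H: 3 × 418 = 1254
    C-O: 1 × 364 = 364
    O-H: 3 × 479 = 1437
    Σ(formed) = 3055 kJ
  ΔH_B = 2855 − 3055 = −200 kJ
ΔH_A − ΔH_B = +160 kJ, so reaction B has the more negative ΔH; |ΔH_A − ΔH_B| = 160 kJ.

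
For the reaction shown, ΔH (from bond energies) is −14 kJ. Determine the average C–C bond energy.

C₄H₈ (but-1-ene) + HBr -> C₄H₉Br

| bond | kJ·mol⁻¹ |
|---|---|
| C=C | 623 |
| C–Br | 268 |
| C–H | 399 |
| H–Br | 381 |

Let D be the C–C bond energy.
Σ(broken) = 2×D + 8×399 + 1×623 + 1×381 = 4196 + 2D
Σ(formed) = 1×268 + 3×D + 9×399 = 3859 + 3D
ΔH = Σ(broken) − Σ(formed) = (4196 + 2D) − (3859 + 3D) = +337 − D
Setting this equal to −14 kJ gives D = 351 kJ/mol.

D(C–C) ≈ 351 kJ/mol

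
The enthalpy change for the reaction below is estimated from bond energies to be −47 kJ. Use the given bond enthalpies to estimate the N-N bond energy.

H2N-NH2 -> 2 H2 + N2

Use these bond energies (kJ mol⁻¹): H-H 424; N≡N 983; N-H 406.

Let D be the N-N bond energy.
Σ(broken) = 4×406 + 1×D = 1624 + D
Σ(formed) = 2×424 + 1×983 = 1831
ΔH = Σ(broken) − Σ(formed) = (1624 + D) − (1831) = −207 + D
Setting this equal to −47 kJ gives D = 160 kJ/mol.

D(N-N) ≈ 160 kJ/mol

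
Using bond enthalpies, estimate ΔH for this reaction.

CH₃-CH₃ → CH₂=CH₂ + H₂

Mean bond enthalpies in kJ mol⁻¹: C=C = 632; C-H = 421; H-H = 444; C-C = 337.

ΔH ≈ +103 kJ

Bonds broken (reactants):
  C-C: 1 × 337 = 337
  C-H: 6 × 421 = 2526
  Σ(broken) = 2863 kJ
Bonds formed (products):
  C-H: 4 × 421 = 1684
  C=C: 1 × 632 = 632
  H-H: 1 × 444 = 444
  Σ(formed) = 2760 kJ
ΔH = Σ(broken) − Σ(formed) = 2863 − 2760 = +103 kJ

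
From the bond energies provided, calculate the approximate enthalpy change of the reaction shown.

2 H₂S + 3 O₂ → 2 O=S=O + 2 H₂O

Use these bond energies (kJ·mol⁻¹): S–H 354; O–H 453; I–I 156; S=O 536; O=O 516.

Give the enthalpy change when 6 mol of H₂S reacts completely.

Bonds broken (reactants):
  O=O: 3 × 516 = 1548
  S–H: 4 × 354 = 1416
  Σ(broken) = 2964 kJ
Bonds formed (products):
  O–H: 4 × 453 = 1812
  S=O: 4 × 536 = 2144
  Σ(formed) = 3956 kJ
ΔH = Σ(broken) − Σ(formed) = 2964 − 3956 = −992 kJ
For 3× the reaction as written: 3 × (−992) = −2976 kJ

ΔH = −2976 kJ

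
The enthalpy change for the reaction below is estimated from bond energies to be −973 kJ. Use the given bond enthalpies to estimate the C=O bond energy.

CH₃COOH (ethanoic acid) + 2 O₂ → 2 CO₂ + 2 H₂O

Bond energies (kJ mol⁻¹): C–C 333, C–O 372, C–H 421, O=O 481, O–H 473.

D(C=O) ≈ 828 kJ/mol

Let D be the C=O bond energy.
Σ(broken) = 1×333 + 3×421 + 1×372 + 1×D + 1×473 + 2×481 = 3403 + D
Σ(formed) = 4×D + 4×473 = 1892 + 4D
ΔH = Σ(broken) − Σ(formed) = (3403 + D) − (1892 + 4D) = +1511 − 3D
Setting this equal to −973 kJ gives 3D = 2484, so D = 828 kJ/mol.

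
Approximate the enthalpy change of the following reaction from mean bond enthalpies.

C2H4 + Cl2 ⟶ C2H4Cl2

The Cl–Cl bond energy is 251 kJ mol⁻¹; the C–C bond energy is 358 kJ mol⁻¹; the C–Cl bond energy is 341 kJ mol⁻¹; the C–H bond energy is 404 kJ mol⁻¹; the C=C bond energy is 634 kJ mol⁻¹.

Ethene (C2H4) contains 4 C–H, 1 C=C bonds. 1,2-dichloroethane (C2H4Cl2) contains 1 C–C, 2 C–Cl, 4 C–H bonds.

Bonds broken (reactants):
  C–H: 4 × 404 = 1616
  C=C: 1 × 634 = 634
  Cl–Cl: 1 × 251 = 251
  Σ(broken) = 2501 kJ
Bonds formed (products):
  C–C: 1 × 358 = 358
  C–Cl: 2 × 341 = 682
  C–H: 4 × 404 = 1616
  Σ(formed) = 2656 kJ
ΔH = Σ(broken) − Σ(formed) = 2501 − 2656 = −155 kJ

ΔH ≈ −155 kJ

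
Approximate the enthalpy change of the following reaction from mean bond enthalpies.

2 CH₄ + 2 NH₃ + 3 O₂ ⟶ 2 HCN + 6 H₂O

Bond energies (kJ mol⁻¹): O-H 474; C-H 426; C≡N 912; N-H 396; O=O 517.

Bonds broken (reactants):
  C-H: 8 × 426 = 3408
  N-H: 6 × 396 = 2376
  O=O: 3 × 517 = 1551
  Σ(broken) = 7335 kJ
Bonds formed (products):
  C≡N: 2 × 912 = 1824
  C-H: 2 × 426 = 852
  O-H: 12 × 474 = 5688
  Σ(formed) = 8364 kJ
ΔH = Σ(broken) − Σ(formed) = 7335 − 8364 = −1029 kJ

ΔH ≈ −1029 kJ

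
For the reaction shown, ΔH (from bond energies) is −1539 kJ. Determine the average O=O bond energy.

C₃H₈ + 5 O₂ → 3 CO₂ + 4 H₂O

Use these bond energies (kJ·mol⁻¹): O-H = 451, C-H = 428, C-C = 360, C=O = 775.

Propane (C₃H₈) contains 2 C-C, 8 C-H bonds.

Let D be the O=O bond energy.
Σ(broken) = 2×360 + 8×428 + 5×D = 4144 + 5D
Σ(formed) = 6×775 + 8×451 = 8258
ΔH = Σ(broken) − Σ(formed) = (4144 + 5D) − (8258) = −4114 + 5D
Setting this equal to −1539 kJ gives 5D = 2575, so D = 515 kJ/mol.

D(O=O) ≈ 515 kJ/mol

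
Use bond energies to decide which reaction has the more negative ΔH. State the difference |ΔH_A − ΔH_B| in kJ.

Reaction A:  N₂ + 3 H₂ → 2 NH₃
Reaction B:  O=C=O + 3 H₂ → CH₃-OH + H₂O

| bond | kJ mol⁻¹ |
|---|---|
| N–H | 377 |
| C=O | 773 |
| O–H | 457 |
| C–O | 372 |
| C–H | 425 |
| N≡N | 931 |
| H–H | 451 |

Reaction B, by 141 kJ

Reaction A:
  Bonds broken (reactants):
    H–H: 3 × 451 = 1353
    N≡N: 1 × 931 = 931
    Σ(broken) = 2284 kJ
  Bonds formed (products):
    N–H: 6 × 377 = 2262
    Σ(formed) = 2262 kJ
  ΔH_A = 2284 − 2262 = +22 kJ
Reaction B:
  Bonds broken (reactants):
    C=O: 2 × 773 = 1546
    H–H: 3 × 451 = 1353
    Σ(broken) = 2899 kJ
  Bonds formed (products):
    C–H: 3 × 425 = 1275
    C–O: 1 × 372 = 372
    O–H: 3 × 457 = 1371
    Σ(formed) = 3018 kJ
  ΔH_B = 2899 − 3018 = −119 kJ
ΔH_A − ΔH_B = +141 kJ, so reaction B has the more negative ΔH; |ΔH_A − ΔH_B| = 141 kJ.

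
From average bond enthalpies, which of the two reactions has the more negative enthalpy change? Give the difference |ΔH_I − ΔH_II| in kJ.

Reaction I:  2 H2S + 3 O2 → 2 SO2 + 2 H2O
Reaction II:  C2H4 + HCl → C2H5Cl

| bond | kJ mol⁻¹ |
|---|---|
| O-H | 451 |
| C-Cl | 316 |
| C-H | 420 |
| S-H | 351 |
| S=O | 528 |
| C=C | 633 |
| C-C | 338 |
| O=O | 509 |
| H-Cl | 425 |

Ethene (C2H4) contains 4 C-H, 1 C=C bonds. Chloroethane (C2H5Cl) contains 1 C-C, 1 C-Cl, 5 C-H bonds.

Reaction I, by 969 kJ

Reaction I:
  Bonds broken (reactants):
    O=O: 3 × 509 = 1527
    S-H: 4 × 351 = 1404
    Σ(broken) = 2931 kJ
  Bonds formed (products):
    O-H: 4 × 451 = 1804
    S=O: 4 × 528 = 2112
    Σ(formed) = 3916 kJ
  ΔH_I = 2931 − 3916 = −985 kJ
Reaction II:
  Bonds broken (reactants):
    C-H: 4 × 420 = 1680
    C=C: 1 × 633 = 633
    H-Cl: 1 × 425 = 425
    Σ(broken) = 2738 kJ
  Bonds formed (products):
    C-C: 1 × 338 = 338
    C-Cl: 1 × 316 = 316
    C-H: 5 × 420 = 2100
    Σ(formed) = 2754 kJ
  ΔH_II = 2738 − 2754 = −16 kJ
ΔH_I − ΔH_II = −969 kJ, so reaction I has the more negative ΔH; |ΔH_I − ΔH_II| = 969 kJ.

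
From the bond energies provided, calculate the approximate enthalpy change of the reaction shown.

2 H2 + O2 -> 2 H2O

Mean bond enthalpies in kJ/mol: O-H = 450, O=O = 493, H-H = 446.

ΔH ≈ −415 kJ

Bonds broken (reactants):
  H-H: 2 × 446 = 892
  O=O: 1 × 493 = 493
  Σ(broken) = 1385 kJ
Bonds formed (products):
  O-H: 4 × 450 = 1800
  Σ(formed) = 1800 kJ
ΔH = Σ(broken) − Σ(formed) = 1385 − 1800 = −415 kJ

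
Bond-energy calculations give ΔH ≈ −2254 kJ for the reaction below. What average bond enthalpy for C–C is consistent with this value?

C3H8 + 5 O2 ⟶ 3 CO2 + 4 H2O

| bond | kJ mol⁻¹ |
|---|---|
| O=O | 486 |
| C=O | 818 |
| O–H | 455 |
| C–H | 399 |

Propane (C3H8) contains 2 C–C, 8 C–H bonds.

Let D be the C–C bond energy.
Σ(broken) = 2×D + 8×399 + 5×486 = 5622 + 2D
Σ(formed) = 6×818 + 8×455 = 8548
ΔH = Σ(broken) − Σ(formed) = (5622 + 2D) − (8548) = −2926 + 2D
Setting this equal to −2254 kJ gives 2D = 672, so D = 336 kJ/mol.

D(C–C) ≈ 336 kJ/mol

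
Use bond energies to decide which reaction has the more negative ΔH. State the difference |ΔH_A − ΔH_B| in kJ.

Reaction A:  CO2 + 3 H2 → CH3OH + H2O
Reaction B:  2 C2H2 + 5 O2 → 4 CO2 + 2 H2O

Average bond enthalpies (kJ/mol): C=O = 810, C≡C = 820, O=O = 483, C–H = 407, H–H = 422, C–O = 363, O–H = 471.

Reaction A:
  Bonds broken (reactants):
    C=O: 2 × 810 = 1620
    H–H: 3 × 422 = 1266
    Σ(broken) = 2886 kJ
  Bonds formed (products):
    C–H: 3 × 407 = 1221
    C–O: 1 × 363 = 363
    O–H: 3 × 471 = 1413
    Σ(formed) = 2997 kJ
  ΔH_A = 2886 − 2997 = −111 kJ
Reaction B:
  Bonds broken (reactants):
    C≡C: 2 × 820 = 1640
    C–H: 4 × 407 = 1628
    O=O: 5 × 483 = 2415
    Σ(broken) = 5683 kJ
  Bonds formed (products):
    C=O: 8 × 810 = 6480
    O–H: 4 × 471 = 1884
    Σ(formed) = 8364 kJ
  ΔH_B = 5683 − 8364 = −2681 kJ
ΔH_A − ΔH_B = +2570 kJ, so reaction B has the more negative ΔH; |ΔH_A − ΔH_B| = 2570 kJ.

Reaction B, by 2570 kJ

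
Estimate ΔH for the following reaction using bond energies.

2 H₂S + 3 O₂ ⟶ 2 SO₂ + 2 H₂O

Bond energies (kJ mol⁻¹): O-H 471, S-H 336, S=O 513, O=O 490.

Bonds broken (reactants):
  O=O: 3 × 490 = 1470
  S-H: 4 × 336 = 1344
  Σ(broken) = 2814 kJ
Bonds formed (products):
  O-H: 4 × 471 = 1884
  S=O: 4 × 513 = 2052
  Σ(formed) = 3936 kJ
ΔH = Σ(broken) − Σ(formed) = 2814 − 3936 = −1122 kJ

ΔH ≈ −1122 kJ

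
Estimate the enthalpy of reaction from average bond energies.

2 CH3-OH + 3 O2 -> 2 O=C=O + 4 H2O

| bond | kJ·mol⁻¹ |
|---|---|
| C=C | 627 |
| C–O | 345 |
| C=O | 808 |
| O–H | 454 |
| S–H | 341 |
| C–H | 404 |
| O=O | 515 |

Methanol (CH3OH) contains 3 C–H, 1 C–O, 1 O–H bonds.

ΔH ≈ −1297 kJ

Bonds broken (reactants):
  C–H: 6 × 404 = 2424
  C–O: 2 × 345 = 690
  O–H: 2 × 454 = 908
  O=O: 3 × 515 = 1545
  Σ(broken) = 5567 kJ
Bonds formed (products):
  C=O: 4 × 808 = 3232
  O–H: 8 × 454 = 3632
  Σ(formed) = 6864 kJ
ΔH = Σ(broken) − Σ(formed) = 5567 − 6864 = −1297 kJ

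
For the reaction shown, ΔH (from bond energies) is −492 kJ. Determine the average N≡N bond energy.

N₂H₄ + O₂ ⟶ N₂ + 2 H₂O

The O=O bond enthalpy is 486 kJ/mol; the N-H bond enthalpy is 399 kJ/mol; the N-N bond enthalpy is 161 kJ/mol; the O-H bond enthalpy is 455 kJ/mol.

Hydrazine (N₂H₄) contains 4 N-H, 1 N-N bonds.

D(N≡N) ≈ 915 kJ/mol

Let D be the N≡N bond energy.
Σ(broken) = 4×399 + 1×161 + 1×486 = 2243
Σ(formed) = 1×D + 4×455 = 1820 + D
ΔH = Σ(broken) − Σ(formed) = (2243) − (1820 + D) = +423 − D
Setting this equal to −492 kJ gives D = 915 kJ/mol.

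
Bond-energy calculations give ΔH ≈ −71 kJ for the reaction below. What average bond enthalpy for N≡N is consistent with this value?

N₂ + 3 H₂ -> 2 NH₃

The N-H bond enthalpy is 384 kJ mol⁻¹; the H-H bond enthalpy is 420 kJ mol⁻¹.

Let D be the N≡N bond energy.
Σ(broken) = 3×420 + 1×D = 1260 + D
Σ(formed) = 6×384 = 2304
ΔH = Σ(broken) − Σ(formed) = (1260 + D) − (2304) = −1044 + D
Setting this equal to −71 kJ gives D = 973 kJ/mol.

D(N≡N) ≈ 973 kJ/mol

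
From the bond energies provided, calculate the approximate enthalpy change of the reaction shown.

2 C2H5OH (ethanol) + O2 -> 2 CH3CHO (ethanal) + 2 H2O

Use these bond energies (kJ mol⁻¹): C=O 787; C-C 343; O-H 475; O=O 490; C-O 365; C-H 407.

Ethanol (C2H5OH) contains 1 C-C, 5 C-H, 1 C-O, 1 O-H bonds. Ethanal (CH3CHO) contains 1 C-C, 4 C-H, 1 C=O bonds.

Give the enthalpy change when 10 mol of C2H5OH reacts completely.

ΔH = −2450 kJ

Bonds broken (reactants):
  C-C: 2 × 343 = 686
  C-H: 10 × 407 = 4070
  C-O: 2 × 365 = 730
  O-H: 2 × 475 = 950
  O=O: 1 × 490 = 490
  Σ(broken) = 6926 kJ
Bonds formed (products):
  C-C: 2 × 343 = 686
  C-H: 8 × 407 = 3256
  C=O: 2 × 787 = 1574
  O-H: 4 × 475 = 1900
  Σ(formed) = 7416 kJ
ΔH = Σ(broken) − Σ(formed) = 6926 − 7416 = −490 kJ
For 5× the reaction as written: 5 × (−490) = −2450 kJ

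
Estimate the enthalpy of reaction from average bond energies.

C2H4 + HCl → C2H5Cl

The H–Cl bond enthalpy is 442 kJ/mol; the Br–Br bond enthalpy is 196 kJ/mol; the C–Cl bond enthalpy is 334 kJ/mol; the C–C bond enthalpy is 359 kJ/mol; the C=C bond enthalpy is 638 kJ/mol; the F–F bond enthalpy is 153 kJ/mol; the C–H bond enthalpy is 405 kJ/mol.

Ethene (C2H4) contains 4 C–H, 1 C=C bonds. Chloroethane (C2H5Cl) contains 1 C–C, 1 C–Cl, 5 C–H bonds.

Bonds broken (reactants):
  C–H: 4 × 405 = 1620
  C=C: 1 × 638 = 638
  H–Cl: 1 × 442 = 442
  Σ(broken) = 2700 kJ
Bonds formed (products):
  C–C: 1 × 359 = 359
  C–Cl: 1 × 334 = 334
  C–H: 5 × 405 = 2025
  Σ(formed) = 2718 kJ
ΔH = Σ(broken) − Σ(formed) = 2700 − 2718 = −18 kJ

ΔH ≈ −18 kJ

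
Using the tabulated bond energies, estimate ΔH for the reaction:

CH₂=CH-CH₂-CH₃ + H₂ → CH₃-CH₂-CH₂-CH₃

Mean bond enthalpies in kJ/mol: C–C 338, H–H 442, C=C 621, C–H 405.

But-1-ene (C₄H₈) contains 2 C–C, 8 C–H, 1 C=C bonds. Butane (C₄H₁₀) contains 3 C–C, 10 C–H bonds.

Bonds broken (reactants):
  C–C: 2 × 338 = 676
  C–H: 8 × 405 = 3240
  C=C: 1 × 621 = 621
  H–H: 1 × 442 = 442
  Σ(broken) = 4979 kJ
Bonds formed (products):
  C–C: 3 × 338 = 1014
  C–H: 10 × 405 = 4050
  Σ(formed) = 5064 kJ
ΔH = Σ(broken) − Σ(formed) = 4979 − 5064 = −85 kJ

ΔH ≈ −85 kJ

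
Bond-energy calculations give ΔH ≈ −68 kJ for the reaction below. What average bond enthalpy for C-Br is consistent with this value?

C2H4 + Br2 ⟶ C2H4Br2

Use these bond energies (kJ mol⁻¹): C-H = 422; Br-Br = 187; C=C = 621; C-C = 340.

D(C-Br) ≈ 268 kJ/mol

Let D be the C-Br bond energy.
Σ(broken) = 1×187 + 4×422 + 1×621 = 2496
Σ(formed) = 2×D + 1×340 + 4×422 = 2028 + 2D
ΔH = Σ(broken) − Σ(formed) = (2496) − (2028 + 2D) = +468 − 2D
Setting this equal to −68 kJ gives 2D = 536, so D = 268 kJ/mol.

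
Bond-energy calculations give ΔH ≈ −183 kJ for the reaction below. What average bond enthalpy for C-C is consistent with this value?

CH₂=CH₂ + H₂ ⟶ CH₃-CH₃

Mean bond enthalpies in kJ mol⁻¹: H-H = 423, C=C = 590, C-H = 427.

Let D be the C-C bond energy.
Σ(broken) = 4×427 + 1×590 + 1×423 = 2721
Σ(formed) = 1×D + 6×427 = 2562 + D
ΔH = Σ(broken) − Σ(formed) = (2721) − (2562 + D) = +159 − D
Setting this equal to −183 kJ gives D = 342 kJ/mol.

D(C-C) ≈ 342 kJ/mol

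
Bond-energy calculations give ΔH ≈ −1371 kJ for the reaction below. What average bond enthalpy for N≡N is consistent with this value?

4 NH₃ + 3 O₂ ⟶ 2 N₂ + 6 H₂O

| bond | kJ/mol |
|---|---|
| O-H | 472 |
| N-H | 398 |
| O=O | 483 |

Let D be the N≡N bond energy.
Σ(broken) = 12×398 + 3×483 = 6225
Σ(formed) = 2×D + 12×472 = 5664 + 2D
ΔH = Σ(broken) − Σ(formed) = (6225) − (5664 + 2D) = +561 − 2D
Setting this equal to −1371 kJ gives 2D = 1932, so D = 966 kJ/mol.

D(N≡N) ≈ 966 kJ/mol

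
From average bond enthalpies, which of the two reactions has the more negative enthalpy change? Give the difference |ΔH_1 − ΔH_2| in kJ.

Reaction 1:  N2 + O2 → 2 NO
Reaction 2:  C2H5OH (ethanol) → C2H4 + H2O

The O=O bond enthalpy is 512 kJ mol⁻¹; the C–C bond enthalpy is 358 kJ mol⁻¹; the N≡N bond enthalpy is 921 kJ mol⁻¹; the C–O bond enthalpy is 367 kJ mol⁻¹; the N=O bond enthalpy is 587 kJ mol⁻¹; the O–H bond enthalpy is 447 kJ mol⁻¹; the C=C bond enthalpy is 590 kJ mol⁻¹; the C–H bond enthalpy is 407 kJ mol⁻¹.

Reaction 2, by 164 kJ

Reaction 1:
  Bonds broken (reactants):
    N≡N: 1 × 921 = 921
    O=O: 1 × 512 = 512
    Σ(broken) = 1433 kJ
  Bonds formed (products):
    N=O: 2 × 587 = 1174
    Σ(formed) = 1174 kJ
  ΔH_1 = 1433 − 1174 = +259 kJ
Reaction 2:
  Bonds broken (reactants):
    C–C: 1 × 358 = 358
    C–H: 5 × 407 = 2035
    C–O: 1 × 367 = 367
    O–H: 1 × 447 = 447
    Σ(broken) = 3207 kJ
  Bonds formed (products):
    C–H: 4 × 407 = 1628
    C=C: 1 × 590 = 590
    O–H: 2 × 447 = 894
    Σ(formed) = 3112 kJ
  ΔH_2 = 3207 − 3112 = +95 kJ
ΔH_1 − ΔH_2 = +164 kJ, so reaction 2 has the more negative ΔH; |ΔH_1 − ΔH_2| = 164 kJ.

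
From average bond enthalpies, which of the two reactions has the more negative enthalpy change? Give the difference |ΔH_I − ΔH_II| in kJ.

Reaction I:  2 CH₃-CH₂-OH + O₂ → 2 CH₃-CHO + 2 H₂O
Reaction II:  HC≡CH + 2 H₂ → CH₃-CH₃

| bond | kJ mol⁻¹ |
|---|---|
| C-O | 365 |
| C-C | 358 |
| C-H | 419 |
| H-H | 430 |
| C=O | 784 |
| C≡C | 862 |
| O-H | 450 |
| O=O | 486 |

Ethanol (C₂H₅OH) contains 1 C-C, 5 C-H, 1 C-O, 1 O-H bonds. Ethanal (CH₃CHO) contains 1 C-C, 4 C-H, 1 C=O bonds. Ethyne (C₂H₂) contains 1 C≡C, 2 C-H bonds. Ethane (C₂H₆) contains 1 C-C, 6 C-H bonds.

Reaction I, by 102 kJ

Reaction I:
  Bonds broken (reactants):
    C-C: 2 × 358 = 716
    C-H: 10 × 419 = 4190
    C-O: 2 × 365 = 730
    O-H: 2 × 450 = 900
    O=O: 1 × 486 = 486
    Σ(broken) = 7022 kJ
  Bonds formed (products):
    C-C: 2 × 358 = 716
    C-H: 8 × 419 = 3352
    C=O: 2 × 784 = 1568
    O-H: 4 × 450 = 1800
    Σ(formed) = 7436 kJ
  ΔH_I = 7022 − 7436 = −414 kJ
Reaction II:
  Bonds broken (reactants):
    C≡C: 1 × 862 = 862
    C-H: 2 × 419 = 838
    H-H: 2 × 430 = 860
    Σ(broken) = 2560 kJ
  Bonds formed (products):
    C-C: 1 × 358 = 358
    C-H: 6 × 419 = 2514
    Σ(formed) = 2872 kJ
  ΔH_II = 2560 − 2872 = −312 kJ
ΔH_I − ΔH_II = −102 kJ, so reaction I has the more negative ΔH; |ΔH_I − ΔH_II| = 102 kJ.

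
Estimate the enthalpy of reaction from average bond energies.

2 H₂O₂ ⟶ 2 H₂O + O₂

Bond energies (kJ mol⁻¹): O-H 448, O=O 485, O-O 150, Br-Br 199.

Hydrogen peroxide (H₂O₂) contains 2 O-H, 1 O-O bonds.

ΔH ≈ −185 kJ

Bonds broken (reactants):
  O-H: 4 × 448 = 1792
  O-O: 2 × 150 = 300
  Σ(broken) = 2092 kJ
Bonds formed (products):
  O-H: 4 × 448 = 1792
  O=O: 1 × 485 = 485
  Σ(formed) = 2277 kJ
ΔH = Σ(broken) − Σ(formed) = 2092 − 2277 = −185 kJ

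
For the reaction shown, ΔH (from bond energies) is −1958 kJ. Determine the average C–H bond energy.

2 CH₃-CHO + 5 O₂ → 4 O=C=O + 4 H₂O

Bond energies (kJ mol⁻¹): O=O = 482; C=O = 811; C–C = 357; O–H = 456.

Let D be the C–H bond energy.
Σ(broken) = 2×357 + 8×D + 2×811 + 5×482 = 4746 + 8D
Σ(formed) = 8×811 + 8×456 = 10136
ΔH = Σ(broken) − Σ(formed) = (4746 + 8D) − (10136) = −5390 + 8D
Setting this equal to −1958 kJ gives 8D = 3432, so D = 429 kJ/mol.

D(C–H) ≈ 429 kJ/mol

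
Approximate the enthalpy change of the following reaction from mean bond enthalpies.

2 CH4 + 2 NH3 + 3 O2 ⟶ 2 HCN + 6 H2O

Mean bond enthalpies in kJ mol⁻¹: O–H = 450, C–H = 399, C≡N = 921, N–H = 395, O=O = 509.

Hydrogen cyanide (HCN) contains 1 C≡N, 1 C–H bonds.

Bonds broken (reactants):
  C–H: 8 × 399 = 3192
  N–H: 6 × 395 = 2370
  O=O: 3 × 509 = 1527
  Σ(broken) = 7089 kJ
Bonds formed (products):
  C≡N: 2 × 921 = 1842
  C–H: 2 × 399 = 798
  O–H: 12 × 450 = 5400
  Σ(formed) = 8040 kJ
ΔH = Σ(broken) − Σ(formed) = 7089 − 8040 = −951 kJ

ΔH ≈ −951 kJ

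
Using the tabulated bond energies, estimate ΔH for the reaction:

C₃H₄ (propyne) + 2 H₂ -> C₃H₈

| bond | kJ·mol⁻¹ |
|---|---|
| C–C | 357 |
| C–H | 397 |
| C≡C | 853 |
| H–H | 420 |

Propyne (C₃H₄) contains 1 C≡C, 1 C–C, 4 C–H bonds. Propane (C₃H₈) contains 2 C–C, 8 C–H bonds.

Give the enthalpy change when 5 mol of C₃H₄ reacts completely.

ΔH = −1260 kJ

Bonds broken (reactants):
  C≡C: 1 × 853 = 853
  C–C: 1 × 357 = 357
  C–H: 4 × 397 = 1588
  H–H: 2 × 420 = 840
  Σ(broken) = 3638 kJ
Bonds formed (products):
  C–C: 2 × 357 = 714
  C–H: 8 × 397 = 3176
  Σ(formed) = 3890 kJ
ΔH = Σ(broken) − Σ(formed) = 3638 − 3890 = −252 kJ
For 5× the reaction as written: 5 × (−252) = −1260 kJ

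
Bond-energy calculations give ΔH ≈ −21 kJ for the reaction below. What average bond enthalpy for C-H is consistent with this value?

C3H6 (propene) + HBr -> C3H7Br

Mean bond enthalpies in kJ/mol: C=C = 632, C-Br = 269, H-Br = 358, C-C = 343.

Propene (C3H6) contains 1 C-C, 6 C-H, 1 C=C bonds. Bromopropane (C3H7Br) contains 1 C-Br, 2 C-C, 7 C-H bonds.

D(C-H) ≈ 399 kJ/mol

Let D be the C-H bond energy.
Σ(broken) = 1×343 + 6×D + 1×632 + 1×358 = 1333 + 6D
Σ(formed) = 1×269 + 2×343 + 7×D = 955 + 7D
ΔH = Σ(broken) − Σ(formed) = (1333 + 6D) − (955 + 7D) = +378 − D
Setting this equal to −21 kJ gives D = 399 kJ/mol.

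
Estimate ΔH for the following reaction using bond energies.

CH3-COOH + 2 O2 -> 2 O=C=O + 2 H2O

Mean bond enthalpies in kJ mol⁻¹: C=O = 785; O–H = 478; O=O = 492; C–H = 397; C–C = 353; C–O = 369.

ΔH ≈ −892 kJ

Bonds broken (reactants):
  C–C: 1 × 353 = 353
  C–H: 3 × 397 = 1191
  C–O: 1 × 369 = 369
  C=O: 1 × 785 = 785
  O–H: 1 × 478 = 478
  O=O: 2 × 492 = 984
  Σ(broken) = 4160 kJ
Bonds formed (products):
  C=O: 4 × 785 = 3140
  O–H: 4 × 478 = 1912
  Σ(formed) = 5052 kJ
ΔH = Σ(broken) − Σ(formed) = 4160 − 5052 = −892 kJ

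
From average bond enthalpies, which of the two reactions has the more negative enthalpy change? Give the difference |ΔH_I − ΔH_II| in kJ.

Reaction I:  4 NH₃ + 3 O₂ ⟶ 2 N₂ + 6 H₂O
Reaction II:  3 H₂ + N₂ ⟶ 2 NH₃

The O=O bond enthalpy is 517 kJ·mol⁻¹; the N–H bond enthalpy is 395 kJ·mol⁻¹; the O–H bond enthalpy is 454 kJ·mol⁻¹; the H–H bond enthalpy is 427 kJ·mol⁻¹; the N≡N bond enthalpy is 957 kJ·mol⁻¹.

Reaction I, by 939 kJ

Reaction I:
  Bonds broken (reactants):
    N–H: 12 × 395 = 4740
    O=O: 3 × 517 = 1551
    Σ(broken) = 6291 kJ
  Bonds formed (products):
    N≡N: 2 × 957 = 1914
    O–H: 12 × 454 = 5448
    Σ(formed) = 7362 kJ
  ΔH_I = 6291 − 7362 = −1071 kJ
Reaction II:
  Bonds broken (reactants):
    H–H: 3 × 427 = 1281
    N≡N: 1 × 957 = 957
    Σ(broken) = 2238 kJ
  Bonds formed (products):
    N–H: 6 × 395 = 2370
    Σ(formed) = 2370 kJ
  ΔH_II = 2238 − 2370 = −132 kJ
ΔH_I − ΔH_II = −939 kJ, so reaction I has the more negative ΔH; |ΔH_I − ΔH_II| = 939 kJ.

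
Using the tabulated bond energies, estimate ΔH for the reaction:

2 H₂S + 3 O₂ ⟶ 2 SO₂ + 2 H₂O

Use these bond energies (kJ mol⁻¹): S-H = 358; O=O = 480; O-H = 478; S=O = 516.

Bonds broken (reactants):
  O=O: 3 × 480 = 1440
  S-H: 4 × 358 = 1432
  Σ(broken) = 2872 kJ
Bonds formed (products):
  O-H: 4 × 478 = 1912
  S=O: 4 × 516 = 2064
  Σ(formed) = 3976 kJ
ΔH = Σ(broken) − Σ(formed) = 2872 − 3976 = −1104 kJ

ΔH ≈ −1104 kJ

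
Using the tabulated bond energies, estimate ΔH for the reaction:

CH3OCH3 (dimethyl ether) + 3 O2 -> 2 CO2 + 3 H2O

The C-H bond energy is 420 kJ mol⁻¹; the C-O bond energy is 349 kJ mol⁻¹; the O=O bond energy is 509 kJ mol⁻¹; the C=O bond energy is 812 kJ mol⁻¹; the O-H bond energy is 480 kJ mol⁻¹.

Bonds broken (reactants):
  C-H: 6 × 420 = 2520
  C-O: 2 × 349 = 698
  O=O: 3 × 509 = 1527
  Σ(broken) = 4745 kJ
Bonds formed (products):
  C=O: 4 × 812 = 3248
  O-H: 6 × 480 = 2880
  Σ(formed) = 6128 kJ
ΔH = Σ(broken) − Σ(formed) = 4745 − 6128 = −1383 kJ

ΔH ≈ −1383 kJ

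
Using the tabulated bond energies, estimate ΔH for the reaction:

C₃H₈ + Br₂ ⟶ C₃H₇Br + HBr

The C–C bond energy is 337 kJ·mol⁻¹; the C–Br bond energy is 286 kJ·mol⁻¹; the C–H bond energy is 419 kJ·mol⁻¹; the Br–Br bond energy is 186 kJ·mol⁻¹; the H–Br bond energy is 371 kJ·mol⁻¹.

ΔH ≈ −52 kJ

Bonds broken (reactants):
  Br–Br: 1 × 186 = 186
  C–C: 2 × 337 = 674
  C–H: 8 × 419 = 3352
  Σ(broken) = 4212 kJ
Bonds formed (products):
  C–Br: 1 × 286 = 286
  C–C: 2 × 337 = 674
  C–H: 7 × 419 = 2933
  H–Br: 1 × 371 = 371
  Σ(formed) = 4264 kJ
ΔH = Σ(broken) − Σ(formed) = 4212 − 4264 = −52 kJ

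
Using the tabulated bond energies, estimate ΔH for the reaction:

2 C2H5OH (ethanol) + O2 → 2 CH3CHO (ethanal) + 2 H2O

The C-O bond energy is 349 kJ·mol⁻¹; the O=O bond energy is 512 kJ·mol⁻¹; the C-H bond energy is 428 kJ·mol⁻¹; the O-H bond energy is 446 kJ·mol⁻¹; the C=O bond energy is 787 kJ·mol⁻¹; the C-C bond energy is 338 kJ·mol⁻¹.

ΔH ≈ −400 kJ

Bonds broken (reactants):
  C-C: 2 × 338 = 676
  C-H: 10 × 428 = 4280
  C-O: 2 × 349 = 698
  O-H: 2 × 446 = 892
  O=O: 1 × 512 = 512
  Σ(broken) = 7058 kJ
Bonds formed (products):
  C-C: 2 × 338 = 676
  C-H: 8 × 428 = 3424
  C=O: 2 × 787 = 1574
  O-H: 4 × 446 = 1784
  Σ(formed) = 7458 kJ
ΔH = Σ(broken) − Σ(formed) = 7058 − 7458 = −400 kJ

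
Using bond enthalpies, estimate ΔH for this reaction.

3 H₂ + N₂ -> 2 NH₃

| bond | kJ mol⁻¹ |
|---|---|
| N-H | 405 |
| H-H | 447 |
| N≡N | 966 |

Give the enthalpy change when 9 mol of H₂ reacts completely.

ΔH = −369 kJ

Bonds broken (reactants):
  H-H: 3 × 447 = 1341
  N≡N: 1 × 966 = 966
  Σ(broken) = 2307 kJ
Bonds formed (products):
  N-H: 6 × 405 = 2430
  Σ(formed) = 2430 kJ
ΔH = Σ(broken) − Σ(formed) = 2307 − 2430 = −123 kJ
For 3× the reaction as written: 3 × (−123) = −369 kJ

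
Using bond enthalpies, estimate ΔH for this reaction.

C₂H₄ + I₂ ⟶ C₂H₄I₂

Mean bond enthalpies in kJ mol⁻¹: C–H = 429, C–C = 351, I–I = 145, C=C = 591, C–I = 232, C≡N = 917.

ΔH ≈ −79 kJ

Bonds broken (reactants):
  C–H: 4 × 429 = 1716
  C=C: 1 × 591 = 591
  I–I: 1 × 145 = 145
  Σ(broken) = 2452 kJ
Bonds formed (products):
  C–C: 1 × 351 = 351
  C–H: 4 × 429 = 1716
  C–I: 2 × 232 = 464
  Σ(formed) = 2531 kJ
ΔH = Σ(broken) − Σ(formed) = 2452 − 2531 = −79 kJ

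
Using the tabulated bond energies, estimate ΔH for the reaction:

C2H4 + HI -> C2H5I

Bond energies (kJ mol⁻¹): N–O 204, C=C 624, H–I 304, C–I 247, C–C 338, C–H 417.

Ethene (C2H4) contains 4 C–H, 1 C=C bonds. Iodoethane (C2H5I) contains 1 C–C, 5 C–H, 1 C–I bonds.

ΔH ≈ −74 kJ

Bonds broken (reactants):
  C–H: 4 × 417 = 1668
  C=C: 1 × 624 = 624
  H–I: 1 × 304 = 304
  Σ(broken) = 2596 kJ
Bonds formed (products):
  C–C: 1 × 338 = 338
  C–H: 5 × 417 = 2085
  C–I: 1 × 247 = 247
  Σ(formed) = 2670 kJ
ΔH = Σ(broken) − Σ(formed) = 2596 − 2670 = −74 kJ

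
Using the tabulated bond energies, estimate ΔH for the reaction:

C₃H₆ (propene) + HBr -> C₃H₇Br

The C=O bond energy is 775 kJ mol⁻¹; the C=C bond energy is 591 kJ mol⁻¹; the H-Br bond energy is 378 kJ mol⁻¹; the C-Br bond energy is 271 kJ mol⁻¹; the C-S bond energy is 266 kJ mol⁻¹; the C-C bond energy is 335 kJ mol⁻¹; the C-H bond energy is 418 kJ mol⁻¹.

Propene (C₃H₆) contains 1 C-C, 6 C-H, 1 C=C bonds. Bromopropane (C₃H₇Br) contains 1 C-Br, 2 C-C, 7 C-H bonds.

Bonds broken (reactants):
  C-C: 1 × 335 = 335
  C-H: 6 × 418 = 2508
  C=C: 1 × 591 = 591
  H-Br: 1 × 378 = 378
  Σ(broken) = 3812 kJ
Bonds formed (products):
  C-Br: 1 × 271 = 271
  C-C: 2 × 335 = 670
  C-H: 7 × 418 = 2926
  Σ(formed) = 3867 kJ
ΔH = Σ(broken) − Σ(formed) = 3812 − 3867 = −55 kJ

ΔH ≈ −55 kJ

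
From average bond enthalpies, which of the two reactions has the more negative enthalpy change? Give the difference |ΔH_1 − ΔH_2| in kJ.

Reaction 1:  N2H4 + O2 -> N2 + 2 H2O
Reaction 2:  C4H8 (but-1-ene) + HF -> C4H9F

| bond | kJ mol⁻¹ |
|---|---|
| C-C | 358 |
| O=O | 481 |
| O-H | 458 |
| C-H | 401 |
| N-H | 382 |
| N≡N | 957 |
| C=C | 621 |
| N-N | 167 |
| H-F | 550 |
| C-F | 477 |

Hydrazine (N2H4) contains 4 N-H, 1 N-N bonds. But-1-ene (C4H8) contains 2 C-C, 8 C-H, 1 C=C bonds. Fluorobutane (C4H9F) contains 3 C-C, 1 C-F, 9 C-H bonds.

Reaction 1, by 548 kJ

Reaction 1:
  Bonds broken (reactants):
    N-H: 4 × 382 = 1528
    N-N: 1 × 167 = 167
    O=O: 1 × 481 = 481
    Σ(broken) = 2176 kJ
  Bonds formed (products):
    N≡N: 1 × 957 = 957
    O-H: 4 × 458 = 1832
    Σ(formed) = 2789 kJ
  ΔH_1 = 2176 − 2789 = −613 kJ
Reaction 2:
  Bonds broken (reactants):
    C-C: 2 × 358 = 716
    C-H: 8 × 401 = 3208
    C=C: 1 × 621 = 621
    H-F: 1 × 550 = 550
    Σ(broken) = 5095 kJ
  Bonds formed (products):
    C-C: 3 × 358 = 1074
    C-F: 1 × 477 = 477
    C-H: 9 × 401 = 3609
    Σ(formed) = 5160 kJ
  ΔH_2 = 5095 − 5160 = −65 kJ
ΔH_1 − ΔH_2 = −548 kJ, so reaction 1 has the more negative ΔH; |ΔH_1 − ΔH_2| = 548 kJ.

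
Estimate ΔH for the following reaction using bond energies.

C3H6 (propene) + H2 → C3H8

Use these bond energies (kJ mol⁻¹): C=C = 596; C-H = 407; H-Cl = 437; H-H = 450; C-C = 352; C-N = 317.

Bonds broken (reactants):
  C-C: 1 × 352 = 352
  C-H: 6 × 407 = 2442
  C=C: 1 × 596 = 596
  H-H: 1 × 450 = 450
  Σ(broken) = 3840 kJ
Bonds formed (products):
  C-C: 2 × 352 = 704
  C-H: 8 × 407 = 3256
  Σ(formed) = 3960 kJ
ΔH = Σ(broken) − Σ(formed) = 3840 − 3960 = −120 kJ

ΔH ≈ −120 kJ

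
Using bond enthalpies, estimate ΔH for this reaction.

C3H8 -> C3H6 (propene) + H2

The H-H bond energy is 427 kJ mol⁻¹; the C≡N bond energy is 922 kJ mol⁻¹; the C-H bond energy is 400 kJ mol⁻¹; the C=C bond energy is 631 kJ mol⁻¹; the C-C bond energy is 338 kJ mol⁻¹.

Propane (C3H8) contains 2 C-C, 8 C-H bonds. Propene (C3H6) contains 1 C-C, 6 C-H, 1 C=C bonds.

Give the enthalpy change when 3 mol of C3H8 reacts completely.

ΔH = +240 kJ

Bonds broken (reactants):
  C-C: 2 × 338 = 676
  C-H: 8 × 400 = 3200
  Σ(broken) = 3876 kJ
Bonds formed (products):
  C-C: 1 × 338 = 338
  C-H: 6 × 400 = 2400
  C=C: 1 × 631 = 631
  H-H: 1 × 427 = 427
  Σ(formed) = 3796 kJ
ΔH = Σ(broken) − Σ(formed) = 3876 − 3796 = +80 kJ
For 3× the reaction as written: 3 × (+80) = +240 kJ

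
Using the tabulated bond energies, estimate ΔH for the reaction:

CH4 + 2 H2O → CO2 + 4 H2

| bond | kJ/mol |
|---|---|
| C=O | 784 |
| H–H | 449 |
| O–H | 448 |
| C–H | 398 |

Bonds broken (reactants):
  C–H: 4 × 398 = 1592
  O–H: 4 × 448 = 1792
  Σ(broken) = 3384 kJ
Bonds formed (products):
  C=O: 2 × 784 = 1568
  H–H: 4 × 449 = 1796
  Σ(formed) = 3364 kJ
ΔH = Σ(broken) − Σ(formed) = 3384 − 3364 = +20 kJ

ΔH ≈ +20 kJ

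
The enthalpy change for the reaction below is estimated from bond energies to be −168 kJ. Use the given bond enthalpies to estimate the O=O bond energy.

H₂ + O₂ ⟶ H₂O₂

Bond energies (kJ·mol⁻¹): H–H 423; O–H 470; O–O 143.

D(O=O) ≈ 492 kJ/mol

Let D be the O=O bond energy.
Σ(broken) = 1×423 + 1×D = 423 + D
Σ(formed) = 2×470 + 1×143 = 1083
ΔH = Σ(broken) − Σ(formed) = (423 + D) − (1083) = −660 + D
Setting this equal to −168 kJ gives D = 492 kJ/mol.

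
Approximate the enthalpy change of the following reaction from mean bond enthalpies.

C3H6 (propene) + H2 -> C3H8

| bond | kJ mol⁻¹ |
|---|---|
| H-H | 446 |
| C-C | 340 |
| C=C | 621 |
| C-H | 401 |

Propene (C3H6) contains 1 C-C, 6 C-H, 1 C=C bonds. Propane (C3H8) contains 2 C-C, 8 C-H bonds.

Bonds broken (reactants):
  C-C: 1 × 340 = 340
  C-H: 6 × 401 = 2406
  C=C: 1 × 621 = 621
  H-H: 1 × 446 = 446
  Σ(broken) = 3813 kJ
Bonds formed (products):
  C-C: 2 × 340 = 680
  C-H: 8 × 401 = 3208
  Σ(formed) = 3888 kJ
ΔH = Σ(broken) − Σ(formed) = 3813 − 3888 = −75 kJ

ΔH ≈ −75 kJ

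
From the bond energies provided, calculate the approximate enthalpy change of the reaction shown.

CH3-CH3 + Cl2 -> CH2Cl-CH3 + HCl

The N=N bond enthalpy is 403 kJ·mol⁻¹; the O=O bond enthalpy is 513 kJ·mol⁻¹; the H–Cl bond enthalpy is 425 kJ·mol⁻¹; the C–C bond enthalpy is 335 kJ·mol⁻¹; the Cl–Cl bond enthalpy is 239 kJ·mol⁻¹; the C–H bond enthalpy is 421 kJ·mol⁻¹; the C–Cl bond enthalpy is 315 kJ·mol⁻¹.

ΔH ≈ −80 kJ

Bonds broken (reactants):
  C–C: 1 × 335 = 335
  C–H: 6 × 421 = 2526
  Cl–Cl: 1 × 239 = 239
  Σ(broken) = 3100 kJ
Bonds formed (products):
  C–C: 1 × 335 = 335
  C–Cl: 1 × 315 = 315
  C–H: 5 × 421 = 2105
  H–Cl: 1 × 425 = 425
  Σ(formed) = 3180 kJ
ΔH = Σ(broken) − Σ(formed) = 3100 − 3180 = −80 kJ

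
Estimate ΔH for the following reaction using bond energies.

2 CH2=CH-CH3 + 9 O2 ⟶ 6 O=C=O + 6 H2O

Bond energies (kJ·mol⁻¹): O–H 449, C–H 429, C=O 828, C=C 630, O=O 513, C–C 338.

Bonds broken (reactants):
  C–C: 2 × 338 = 676
  C–H: 12 × 429 = 5148
  C=C: 2 × 630 = 1260
  O=O: 9 × 513 = 4617
  Σ(broken) = 11701 kJ
Bonds formed (products):
  C=O: 12 × 828 = 9936
  O–H: 12 × 449 = 5388
  Σ(formed) = 15324 kJ
ΔH = Σ(broken) − Σ(formed) = 11701 − 15324 = −3623 kJ

ΔH ≈ −3623 kJ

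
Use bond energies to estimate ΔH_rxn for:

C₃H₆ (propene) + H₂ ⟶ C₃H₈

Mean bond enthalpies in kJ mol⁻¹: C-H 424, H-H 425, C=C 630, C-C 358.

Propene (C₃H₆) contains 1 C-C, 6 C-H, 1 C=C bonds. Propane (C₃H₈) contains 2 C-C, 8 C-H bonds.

Bonds broken (reactants):
  C-C: 1 × 358 = 358
  C-H: 6 × 424 = 2544
  C=C: 1 × 630 = 630
  H-H: 1 × 425 = 425
  Σ(broken) = 3957 kJ
Bonds formed (products):
  C-C: 2 × 358 = 716
  C-H: 8 × 424 = 3392
  Σ(formed) = 4108 kJ
ΔH = Σ(broken) − Σ(formed) = 3957 − 4108 = −151 kJ

ΔH ≈ −151 kJ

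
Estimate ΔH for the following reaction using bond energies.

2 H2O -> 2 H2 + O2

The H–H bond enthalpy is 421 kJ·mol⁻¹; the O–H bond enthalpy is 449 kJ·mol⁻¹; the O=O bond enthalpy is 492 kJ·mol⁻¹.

ΔH ≈ +462 kJ

Bonds broken (reactants):
  O–H: 4 × 449 = 1796
  Σ(broken) = 1796 kJ
Bonds formed (products):
  H–H: 2 × 421 = 842
  O=O: 1 × 492 = 492
  Σ(formed) = 1334 kJ
ΔH = Σ(broken) − Σ(formed) = 1796 − 1334 = +462 kJ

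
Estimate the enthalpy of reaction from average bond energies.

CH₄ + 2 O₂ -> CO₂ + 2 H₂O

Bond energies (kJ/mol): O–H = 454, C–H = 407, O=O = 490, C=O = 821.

ΔH ≈ −850 kJ

Bonds broken (reactants):
  C–H: 4 × 407 = 1628
  O=O: 2 × 490 = 980
  Σ(broken) = 2608 kJ
Bonds formed (products):
  C=O: 2 × 821 = 1642
  O–H: 4 × 454 = 1816
  Σ(formed) = 3458 kJ
ΔH = Σ(broken) − Σ(formed) = 2608 − 3458 = −850 kJ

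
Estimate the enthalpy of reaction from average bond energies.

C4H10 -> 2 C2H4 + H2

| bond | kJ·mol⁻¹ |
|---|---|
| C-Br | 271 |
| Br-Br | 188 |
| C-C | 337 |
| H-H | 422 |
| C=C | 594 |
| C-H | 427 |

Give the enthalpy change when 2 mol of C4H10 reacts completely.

Bonds broken (reactants):
  C-C: 3 × 337 = 1011
  C-H: 10 × 427 = 4270
  Σ(broken) = 5281 kJ
Bonds formed (products):
  C-H: 8 × 427 = 3416
  C=C: 2 × 594 = 1188
  H-H: 1 × 422 = 422
  Σ(formed) = 5026 kJ
ΔH = Σ(broken) − Σ(formed) = 5281 − 5026 = +255 kJ
For 2× the reaction as written: 2 × (+255) = +510 kJ

ΔH = +510 kJ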